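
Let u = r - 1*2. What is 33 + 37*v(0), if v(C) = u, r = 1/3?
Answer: -86/3 ≈ -28.667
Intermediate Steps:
r = ⅓ ≈ 0.33333
u = -5/3 (u = ⅓ - 1*2 = ⅓ - 2 = -5/3 ≈ -1.6667)
v(C) = -5/3
33 + 37*v(0) = 33 + 37*(-5/3) = 33 - 185/3 = -86/3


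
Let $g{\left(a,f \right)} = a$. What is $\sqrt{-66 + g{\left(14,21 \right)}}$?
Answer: $2 i \sqrt{13} \approx 7.2111 i$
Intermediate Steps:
$\sqrt{-66 + g{\left(14,21 \right)}} = \sqrt{-66 + 14} = \sqrt{-52} = 2 i \sqrt{13}$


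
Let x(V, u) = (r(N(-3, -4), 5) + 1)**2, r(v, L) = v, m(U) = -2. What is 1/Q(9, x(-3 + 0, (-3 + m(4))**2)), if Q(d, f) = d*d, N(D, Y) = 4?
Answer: 1/81 ≈ 0.012346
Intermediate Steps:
x(V, u) = 25 (x(V, u) = (4 + 1)**2 = 5**2 = 25)
Q(d, f) = d**2
1/Q(9, x(-3 + 0, (-3 + m(4))**2)) = 1/(9**2) = 1/81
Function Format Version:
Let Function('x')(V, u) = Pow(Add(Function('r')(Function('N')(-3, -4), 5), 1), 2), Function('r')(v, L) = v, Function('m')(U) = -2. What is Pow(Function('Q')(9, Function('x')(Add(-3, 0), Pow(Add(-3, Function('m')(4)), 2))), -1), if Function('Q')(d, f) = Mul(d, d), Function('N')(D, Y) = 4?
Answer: Rational(1, 81) ≈ 0.012346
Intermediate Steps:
Function('x')(V, u) = 25 (Function('x')(V, u) = Pow(Add(4, 1), 2) = Pow(5, 2) = 25)
Function('Q')(d, f) = Pow(d, 2)
Pow(Function('Q')(9, Function('x')(Add(-3, 0), Pow(Add(-3, Function('m')(4)), 2))), -1) = Pow(Pow(9, 2), -1) = Pow(81, -1) = Rational(1, 81)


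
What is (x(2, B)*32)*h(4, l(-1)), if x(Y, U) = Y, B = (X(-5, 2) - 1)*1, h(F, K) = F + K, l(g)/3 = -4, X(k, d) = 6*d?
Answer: -512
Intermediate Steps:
l(g) = -12 (l(g) = 3*(-4) = -12)
B = 11 (B = (6*2 - 1)*1 = (12 - 1)*1 = 11*1 = 11)
(x(2, B)*32)*h(4, l(-1)) = (2*32)*(4 - 12) = 64*(-8) = -512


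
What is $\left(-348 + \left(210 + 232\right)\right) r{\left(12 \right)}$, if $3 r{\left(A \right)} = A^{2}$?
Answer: $4512$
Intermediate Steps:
$r{\left(A \right)} = \frac{A^{2}}{3}$
$\left(-348 + \left(210 + 232\right)\right) r{\left(12 \right)} = \left(-348 + \left(210 + 232\right)\right) \frac{12^{2}}{3} = \left(-348 + 442\right) \frac{1}{3} \cdot 144 = 94 \cdot 48 = 4512$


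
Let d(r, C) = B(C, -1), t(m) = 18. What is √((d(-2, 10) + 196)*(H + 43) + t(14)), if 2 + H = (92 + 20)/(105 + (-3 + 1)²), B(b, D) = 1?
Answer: 3*√10953519/109 ≈ 91.090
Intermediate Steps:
d(r, C) = 1
H = -106/109 (H = -2 + (92 + 20)/(105 + (-3 + 1)²) = -2 + 112/(105 + (-2)²) = -2 + 112/(105 + 4) = -2 + 112/109 = -106/109 ≈ -0.97248)
√((d(-2, 10) + 196)*(H + 43) + t(14)) = √((1 + 196)*(-106/109 + 43) + 18) = √(197*(4581/109) + 18) = √(902457/109 + 18) = √(904419/109) = 3*√10953519/109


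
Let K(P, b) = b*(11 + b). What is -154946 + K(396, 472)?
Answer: 73030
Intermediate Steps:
-154946 + K(396, 472) = -154946 + 472*(11 + 472) = -154946 + 472*483 = -154946 + 227976 = 73030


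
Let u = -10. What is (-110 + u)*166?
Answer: -19920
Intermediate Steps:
(-110 + u)*166 = (-110 - 10)*166 = -120*166 = -19920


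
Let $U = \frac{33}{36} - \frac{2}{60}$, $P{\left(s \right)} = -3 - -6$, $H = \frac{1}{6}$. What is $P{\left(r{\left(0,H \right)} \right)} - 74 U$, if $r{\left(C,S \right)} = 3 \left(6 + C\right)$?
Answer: $- \frac{1871}{30} \approx -62.367$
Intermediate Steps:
$H = \frac{1}{6} \approx 0.16667$
$r{\left(C,S \right)} = 18 + 3 C$
$P{\left(s \right)} = 3$ ($P{\left(s \right)} = -3 + 6 = 3$)
$U = \frac{53}{60}$ ($U = 33 \cdot \frac{1}{36} - \frac{1}{30} = \frac{11}{12} - \frac{1}{30} = \frac{53}{60} \approx 0.88333$)
$P{\left(r{\left(0,H \right)} \right)} - 74 U = 3 - \frac{1961}{30} = - \frac{1871}{30}$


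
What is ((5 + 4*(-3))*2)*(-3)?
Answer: 42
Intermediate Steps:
((5 + 4*(-3))*2)*(-3) = ((5 - 12)*2)*(-3) = -7*2*(-3) = -14*(-3) = 42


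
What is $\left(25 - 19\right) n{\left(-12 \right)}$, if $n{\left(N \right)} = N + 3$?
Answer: $-54$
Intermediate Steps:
$n{\left(N \right)} = 3 + N$
$\left(25 - 19\right) n{\left(-12 \right)} = \left(25 - 19\right) \left(3 - 12\right) = 6 \left(-9\right) = -54$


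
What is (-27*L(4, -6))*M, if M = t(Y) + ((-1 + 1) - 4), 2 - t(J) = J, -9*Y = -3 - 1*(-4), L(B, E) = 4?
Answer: 204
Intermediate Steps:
Y = -⅑ (Y = -(-3 - 1*(-4))/9 = -(-3 + 4)/9 = -⅑*1 = -⅑ ≈ -0.11111)
t(J) = 2 - J
M = -17/9 (M = (2 - 1*(-⅑)) + ((-1 + 1) - 4) = (2 + ⅑) + (0 - 4) = 19/9 - 4 = -17/9 ≈ -1.8889)
(-27*L(4, -6))*M = -27*4*(-17/9) = -108*(-17/9) = 204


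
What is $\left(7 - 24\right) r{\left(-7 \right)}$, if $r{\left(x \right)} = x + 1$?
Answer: $102$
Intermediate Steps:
$r{\left(x \right)} = 1 + x$
$\left(7 - 24\right) r{\left(-7 \right)} = \left(7 - 24\right) \left(1 - 7\right) = \left(-17\right) \left(-6\right) = 102$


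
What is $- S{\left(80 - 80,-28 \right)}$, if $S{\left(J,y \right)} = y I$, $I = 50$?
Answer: $1400$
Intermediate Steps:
$S{\left(J,y \right)} = 50 y$ ($S{\left(J,y \right)} = y 50 = 50 y$)
$- S{\left(80 - 80,-28 \right)} = - 50 \left(-28\right) = \left(-1\right) \left(-1400\right) = 1400$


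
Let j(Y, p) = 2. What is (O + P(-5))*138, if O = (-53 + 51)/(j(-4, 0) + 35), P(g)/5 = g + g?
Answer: -255576/37 ≈ -6907.5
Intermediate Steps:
P(g) = 10*g (P(g) = 5*(g + g) = 5*(2*g) = 10*g)
O = -2/37 (O = (-53 + 51)/(2 + 35) = -2/37 ≈ -0.054054)
(O + P(-5))*138 = (-2/37 + 10*(-5))*138 = (-2/37 - 50)*138 = -1852/37*138 = -255576/37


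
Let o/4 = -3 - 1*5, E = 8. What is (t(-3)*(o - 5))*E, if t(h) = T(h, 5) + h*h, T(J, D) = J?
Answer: -1776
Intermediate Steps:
t(h) = h + h² (t(h) = h + h*h = h + h²)
o = -32 (o = 4*(-3 - 1*5) = 4*(-3 - 5) = 4*(-8) = -32)
(t(-3)*(o - 5))*E = ((-3*(1 - 3))*(-32 - 5))*8 = (-3*(-2)*(-37))*8 = (6*(-37))*8 = -222*8 = -1776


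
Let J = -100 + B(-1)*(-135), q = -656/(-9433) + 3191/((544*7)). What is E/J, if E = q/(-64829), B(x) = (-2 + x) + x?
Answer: -32598751/1024634024592640 ≈ -3.1815e-8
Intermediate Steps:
B(x) = -2 + 2*x
q = 32598751/35920864 (q = -656*(-1/9433) + 3191/3808 = 656/9433 + 3191*(1/3808) = 656/9433 + 3191/3808 = 32598751/35920864 ≈ 0.90752)
J = 440 (J = -100 + (-2 + 2*(-1))*(-135) = -100 + (-2 - 2)*(-135) = -100 - 4*(-135) = -100 + 540 = 440)
E = -32598751/2328713692256 (E = (32598751/35920864)/(-64829) = (32598751/35920864)*(-1/64829) = -32598751/2328713692256 ≈ -1.3999e-5)
E/J = -32598751/2328713692256/440 = -32598751/2328713692256*1/440 = -32598751/1024634024592640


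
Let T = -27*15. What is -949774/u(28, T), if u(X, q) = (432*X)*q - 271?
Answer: 949774/4899151 ≈ 0.19387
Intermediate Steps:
T = -405
u(X, q) = -271 + 432*X*q (u(X, q) = 432*X*q - 271 = -271 + 432*X*q)
-949774/u(28, T) = -949774/(-271 + 432*28*(-405)) = -949774/(-271 - 4898880) = -949774/(-4899151) = -949774*(-1/4899151) = 949774/4899151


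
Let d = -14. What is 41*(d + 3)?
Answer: -451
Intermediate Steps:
41*(d + 3) = 41*(-14 + 3) = 41*(-11) = -451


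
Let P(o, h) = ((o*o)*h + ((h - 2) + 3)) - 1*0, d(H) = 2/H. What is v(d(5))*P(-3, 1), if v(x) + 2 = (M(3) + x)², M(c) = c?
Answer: 2629/25 ≈ 105.16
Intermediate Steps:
P(o, h) = 1 + h + h*o² (P(o, h) = (o²*h + ((-2 + h) + 3)) + 0 = (h*o² + (1 + h)) + 0 = (1 + h + h*o²) + 0 = 1 + h + h*o²)
v(x) = -2 + (3 + x)²
v(d(5))*P(-3, 1) = (-2 + (3 + 2/5)²)*(1 + 1 + 1*(-3)²) = (-2 + (3 + 2*(⅕))²)*(1 + 1 + 1*9) = (-2 + (3 + ⅖)²)*(1 + 1 + 9) = (-2 + (17/5)²)*11 = (-2 + 289/25)*11 = (239/25)*11 = 2629/25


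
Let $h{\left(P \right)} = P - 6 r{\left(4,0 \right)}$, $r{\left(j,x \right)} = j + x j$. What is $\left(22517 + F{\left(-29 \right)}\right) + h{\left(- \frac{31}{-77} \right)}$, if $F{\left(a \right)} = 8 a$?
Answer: $\frac{1714128}{77} \approx 22261.0$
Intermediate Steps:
$r{\left(j,x \right)} = j + j x$
$h{\left(P \right)} = -24 + P$ ($h{\left(P \right)} = P - 6 \cdot 4 \left(1 + 0\right) = P - 6 \cdot 4 \cdot 1 = P - 24 = -24 + P$)
$\left(22517 + F{\left(-29 \right)}\right) + h{\left(- \frac{31}{-77} \right)} = \left(22517 + 8 \left(-29\right)\right) - \left(24 + \frac{31}{-77}\right) = \left(22517 - 232\right) - \frac{1817}{77} = 22285 + \left(-24 + \frac{31}{77}\right) = 22285 - \frac{1817}{77} = \frac{1714128}{77}$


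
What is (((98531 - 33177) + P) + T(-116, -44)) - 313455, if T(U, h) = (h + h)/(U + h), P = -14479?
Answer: -5251589/20 ≈ -2.6258e+5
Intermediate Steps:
T(U, h) = 2*h/(U + h) (T(U, h) = (2*h)/(U + h) = 2*h/(U + h))
(((98531 - 33177) + P) + T(-116, -44)) - 313455 = (((98531 - 33177) - 14479) + 2*(-44)/(-116 - 44)) - 313455 = ((65354 - 14479) + 2*(-44)/(-160)) - 313455 = (50875 + 2*(-44)*(-1/160)) - 313455 = (50875 + 11/20) - 313455 = 1017511/20 - 313455 = -5251589/20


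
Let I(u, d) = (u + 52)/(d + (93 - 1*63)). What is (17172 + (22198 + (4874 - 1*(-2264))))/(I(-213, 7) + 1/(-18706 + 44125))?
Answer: -591093426/55303 ≈ -10688.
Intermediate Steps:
I(u, d) = (52 + u)/(30 + d) (I(u, d) = (52 + u)/(d + (93 - 63)) = (52 + u)/(d + 30) = (52 + u)/(30 + d))
(17172 + (22198 + (4874 - 1*(-2264))))/(I(-213, 7) + 1/(-18706 + 44125)) = (17172 + (22198 + (4874 - 1*(-2264))))/((52 - 213)/(30 + 7) + 1/(-18706 + 44125)) = (17172 + (22198 + (4874 + 2264)))/(-161/37 + 1/25419) = (17172 + (22198 + 7138))/((1/37)*(-161) + 1/25419) = (17172 + 29336)/(-161/37 + 1/25419) = 46508/(-110606/25419) = 46508*(-25419/110606) = -591093426/55303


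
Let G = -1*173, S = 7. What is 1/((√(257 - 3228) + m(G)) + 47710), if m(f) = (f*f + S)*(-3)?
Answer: -42098/1772244575 - I*√2971/1772244575 ≈ -2.3754e-5 - 3.0756e-8*I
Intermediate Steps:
G = -173
m(f) = -21 - 3*f² (m(f) = (f*f + 7)*(-3) = (f² + 7)*(-3) = (7 + f²)*(-3) = -21 - 3*f²)
1/((√(257 - 3228) + m(G)) + 47710) = 1/((√(257 - 3228) + (-21 - 3*(-173)²)) + 47710) = 1/((√(-2971) + (-21 - 3*29929)) + 47710) = 1/((I*√2971 + (-21 - 89787)) + 47710) = 1/((I*√2971 - 89808) + 47710) = 1/((-89808 + I*√2971) + 47710) = 1/(-42098 + I*√2971)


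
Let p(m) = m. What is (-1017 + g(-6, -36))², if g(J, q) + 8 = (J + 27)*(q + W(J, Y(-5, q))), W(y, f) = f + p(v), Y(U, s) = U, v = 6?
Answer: 3097600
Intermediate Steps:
W(y, f) = 6 + f (W(y, f) = f + 6 = 6 + f)
g(J, q) = -8 + (1 + q)*(27 + J) (g(J, q) = -8 + (J + 27)*(q + (6 - 5)) = -8 + (27 + J)*(q + 1) = -8 + (27 + J)*(1 + q) = -8 + (1 + q)*(27 + J))
(-1017 + g(-6, -36))² = (-1017 + (19 - 6 + 27*(-36) - 6*(-36)))² = (-1017 + (19 - 6 - 972 + 216))² = (-1017 - 743)² = (-1760)² = 3097600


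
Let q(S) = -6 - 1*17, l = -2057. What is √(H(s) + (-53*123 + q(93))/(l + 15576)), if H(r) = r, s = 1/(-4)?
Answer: I*√536528553/27038 ≈ 0.85669*I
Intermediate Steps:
q(S) = -23 (q(S) = -6 - 17 = -23)
s = -¼ ≈ -0.25000
√(H(s) + (-53*123 + q(93))/(l + 15576)) = √(-¼ + (-53*123 - 23)/(-2057 + 15576)) = √(-¼ + (-6519 - 23)/13519) = √(-¼ - 6542*1/13519) = √(-¼ - 6542/13519) = √(-39687/54076) = I*√536528553/27038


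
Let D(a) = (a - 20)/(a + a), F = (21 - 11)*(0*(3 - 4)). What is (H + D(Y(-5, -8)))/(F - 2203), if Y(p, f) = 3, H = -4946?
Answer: 29693/13218 ≈ 2.2464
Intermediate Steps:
F = 0 (F = 10*(0*(-1)) = 10*0 = 0)
D(a) = (-20 + a)/(2*a) (D(a) = (-20 + a)/((2*a)) = (-20 + a)*(1/(2*a)) = (-20 + a)/(2*a))
(H + D(Y(-5, -8)))/(F - 2203) = (-4946 + (½)*(-20 + 3)/3)/(0 - 2203) = (-4946 + (½)*(⅓)*(-17))/(-2203) = (-4946 - 17/6)*(-1/2203) = -29693/6*(-1/2203) = 29693/13218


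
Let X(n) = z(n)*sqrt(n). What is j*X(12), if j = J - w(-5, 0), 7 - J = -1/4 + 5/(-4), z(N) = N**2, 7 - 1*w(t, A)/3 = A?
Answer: -3600*sqrt(3) ≈ -6235.4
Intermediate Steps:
w(t, A) = 21 - 3*A
X(n) = n**(5/2) (X(n) = n**2*sqrt(n) = n**(5/2))
J = 17/2 (J = 7 - (-1/4 + 5/(-4)) = 7 - (-1*1/4 + 5*(-1/4)) = 7 - (-1/4 - 5/4) = 7 - 1*(-3/2) = 7 + 3/2 = 17/2 ≈ 8.5000)
j = -25/2 (j = 17/2 - (21 - 3*0) = 17/2 - (21 + 0) = 17/2 - 1*21 = 17/2 - 21 = -25/2 ≈ -12.500)
j*X(12) = -3600*sqrt(3)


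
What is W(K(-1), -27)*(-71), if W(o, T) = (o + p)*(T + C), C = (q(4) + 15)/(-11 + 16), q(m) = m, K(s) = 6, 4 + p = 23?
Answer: 41180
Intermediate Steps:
p = 19 (p = -4 + 23 = 19)
C = 19/5 (C = (4 + 15)/(-11 + 16) = 19/5 ≈ 3.8000)
W(o, T) = (19 + o)*(19/5 + T) (W(o, T) = (o + 19)*(T + 19/5) = (19 + o)*(19/5 + T))
W(K(-1), -27)*(-71) = (361/5 + 19*(-27) + (19/5)*6 - 27*6)*(-71) = (361/5 - 513 + 114/5 - 162)*(-71) = -580*(-71) = 41180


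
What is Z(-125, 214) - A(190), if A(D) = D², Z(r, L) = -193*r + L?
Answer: -11761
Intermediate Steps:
Z(r, L) = L - 193*r
Z(-125, 214) - A(190) = (214 - 193*(-125)) - 1*190² = (214 + 24125) - 1*36100 = 24339 - 36100 = -11761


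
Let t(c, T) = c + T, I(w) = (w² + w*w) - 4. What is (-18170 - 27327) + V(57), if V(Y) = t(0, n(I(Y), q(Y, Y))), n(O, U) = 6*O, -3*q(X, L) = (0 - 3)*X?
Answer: -6533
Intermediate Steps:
q(X, L) = X (q(X, L) = -(0 - 3)*X/3 = -(-1)*X = X)
I(w) = -4 + 2*w² (I(w) = (w² + w²) - 4 = 2*w² - 4 = -4 + 2*w²)
t(c, T) = T + c
V(Y) = -24 + 12*Y² (V(Y) = 6*(-4 + 2*Y²) + 0 = (-24 + 12*Y²) + 0 = -24 + 12*Y²)
(-18170 - 27327) + V(57) = (-18170 - 27327) + (-24 + 12*57²) = -45497 + (-24 + 12*3249) = -45497 + (-24 + 38988) = -45497 + 38964 = -6533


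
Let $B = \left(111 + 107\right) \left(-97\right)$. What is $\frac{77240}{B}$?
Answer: $- \frac{38620}{10573} \approx -3.6527$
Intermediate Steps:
$B = -21146$ ($B = 218 \left(-97\right) = -21146$)
$\frac{77240}{B} = \frac{77240}{-21146} = 77240 \left(- \frac{1}{21146}\right) = - \frac{38620}{10573}$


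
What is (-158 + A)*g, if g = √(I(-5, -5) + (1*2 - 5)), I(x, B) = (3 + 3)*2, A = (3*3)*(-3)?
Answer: -555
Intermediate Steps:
A = -27 (A = 9*(-3) = -27)
I(x, B) = 12 (I(x, B) = 6*2 = 12)
g = 3 (g = √(12 + (1*2 - 5)) = √(12 + (2 - 5)) = √(12 - 3) = √9 = 3)
(-158 + A)*g = (-158 - 27)*3 = -185*3 = -555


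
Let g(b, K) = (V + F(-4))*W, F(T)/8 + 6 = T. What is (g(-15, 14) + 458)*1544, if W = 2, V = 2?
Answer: 466288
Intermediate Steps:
F(T) = -48 + 8*T
g(b, K) = -156 (g(b, K) = (2 + (-48 + 8*(-4)))*2 = (2 + (-48 - 32))*2 = (2 - 80)*2 = -78*2 = -156)
(g(-15, 14) + 458)*1544 = (-156 + 458)*1544 = 302*1544 = 466288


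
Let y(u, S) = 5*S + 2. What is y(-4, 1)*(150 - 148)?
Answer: 14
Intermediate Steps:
y(u, S) = 2 + 5*S
y(-4, 1)*(150 - 148) = (2 + 5*1)*(150 - 148) = (2 + 5)*2 = 7*2 = 14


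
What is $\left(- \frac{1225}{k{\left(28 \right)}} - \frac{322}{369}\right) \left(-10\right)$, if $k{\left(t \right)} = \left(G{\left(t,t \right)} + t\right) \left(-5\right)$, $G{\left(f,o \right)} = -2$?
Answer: $- \frac{410165}{4797} \approx -85.505$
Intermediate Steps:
$k{\left(t \right)} = 10 - 5 t$ ($k{\left(t \right)} = \left(-2 + t\right) \left(-5\right) = 10 - 5 t$)
$\left(- \frac{1225}{k{\left(28 \right)}} - \frac{322}{369}\right) \left(-10\right) = \left(- \frac{1225}{10 - 140} - \frac{322}{369}\right) \left(-10\right) = \left(- \frac{1225}{-130} - \frac{322}{369}\right) \left(-10\right) = \left(\left(-1225\right) \left(- \frac{1}{130}\right) - \frac{322}{369}\right) \left(-10\right) = \left(\frac{245}{26} - \frac{322}{369}\right) \left(-10\right) = \frac{82033}{9594} \left(-10\right) = - \frac{410165}{4797}$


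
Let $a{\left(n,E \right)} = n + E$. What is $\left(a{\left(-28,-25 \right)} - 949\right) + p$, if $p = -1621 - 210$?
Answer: $-2833$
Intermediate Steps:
$p = -1831$
$a{\left(n,E \right)} = E + n$
$\left(a{\left(-28,-25 \right)} - 949\right) + p = \left(\left(-25 - 28\right) - 949\right) - 1831 = \left(-53 - 949\right) - 1831 = -1002 - 1831 = -2833$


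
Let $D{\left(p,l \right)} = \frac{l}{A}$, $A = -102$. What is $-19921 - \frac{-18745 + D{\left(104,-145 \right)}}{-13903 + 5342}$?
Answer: $- \frac{17397367307}{873222} \approx -19923.0$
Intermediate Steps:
$D{\left(p,l \right)} = - \frac{l}{102}$ ($D{\left(p,l \right)} = \frac{l}{-102} = l \left(- \frac{1}{102}\right) = - \frac{l}{102}$)
$-19921 - \frac{-18745 + D{\left(104,-145 \right)}}{-13903 + 5342} = -19921 - \frac{-18745 - - \frac{145}{102}}{-13903 + 5342} = -19921 - \frac{-18745 + \frac{145}{102}}{-8561} = -19921 - \left(- \frac{1911845}{102}\right) \left(- \frac{1}{8561}\right) = -19921 - \frac{1911845}{873222} = - \frac{17397367307}{873222}$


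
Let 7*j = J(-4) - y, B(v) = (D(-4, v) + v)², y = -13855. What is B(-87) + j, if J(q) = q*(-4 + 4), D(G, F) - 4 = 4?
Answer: 57542/7 ≈ 8220.3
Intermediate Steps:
D(G, F) = 8 (D(G, F) = 4 + 4 = 8)
B(v) = (8 + v)²
J(q) = 0 (J(q) = q*0 = 0)
j = 13855/7 (j = (0 - 1*(-13855))/7 = (0 + 13855)/7 = (⅐)*13855 = 13855/7 ≈ 1979.3)
B(-87) + j = (8 - 87)² + 13855/7 = (-79)² + 13855/7 = 6241 + 13855/7 = 57542/7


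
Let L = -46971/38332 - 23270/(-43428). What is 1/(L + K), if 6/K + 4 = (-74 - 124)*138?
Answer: -4144718688/2858874395 ≈ -1.4498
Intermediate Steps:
L = -40995391/59452932 (L = -46971*1/38332 - 23270*(-1/43428) = -46971/38332 + 11635/21714 = -40995391/59452932 ≈ -0.68954)
K = -3/13664 (K = 6/(-4 + (-74 - 124)*138) = 6/(-4 - 198*138) = 6/(-4 - 27324) = 6/(-27328) = 6*(-1/27328) = -3/13664 ≈ -0.00021956)
1/(L + K) = 1/(-40995391/59452932 - 3/13664) = 1/(-2858874395/4144718688) = -4144718688/2858874395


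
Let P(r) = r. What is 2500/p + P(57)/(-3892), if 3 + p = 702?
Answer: 9690157/2720508 ≈ 3.5619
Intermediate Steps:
p = 699 (p = -3 + 702 = 699)
2500/p + P(57)/(-3892) = 2500/699 + 57/(-3892) = 2500*(1/699) + 57*(-1/3892) = 2500/699 - 57/3892 = 9690157/2720508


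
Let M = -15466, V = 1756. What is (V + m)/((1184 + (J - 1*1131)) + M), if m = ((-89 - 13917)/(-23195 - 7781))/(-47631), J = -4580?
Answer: -1295416870565/14749014597504 ≈ -0.087831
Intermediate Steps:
m = -7003/737708928 (m = -14006/(-30976)*(-1/47631) = -14006*(-1/30976)*(-1/47631) = (7003/15488)*(-1/47631) = -7003/737708928 ≈ -9.4929e-6)
(V + m)/((1184 + (J - 1*1131)) + M) = (1756 - 7003/737708928)/((1184 + (-4580 - 1*1131)) - 15466) = 1295416870565/(737708928*((1184 + (-4580 - 1131)) - 15466)) = 1295416870565/(737708928*((1184 - 5711) - 15466)) = 1295416870565/(737708928*(-4527 - 15466)) = (1295416870565/737708928)/(-19993) = (1295416870565/737708928)*(-1/19993) = -1295416870565/14749014597504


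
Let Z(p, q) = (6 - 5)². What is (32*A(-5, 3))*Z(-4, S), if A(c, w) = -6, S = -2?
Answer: -192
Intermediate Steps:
Z(p, q) = 1 (Z(p, q) = 1² = 1)
(32*A(-5, 3))*Z(-4, S) = (32*(-6))*1 = -192*1 = -192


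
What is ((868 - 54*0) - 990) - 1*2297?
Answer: -2419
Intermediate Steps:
((868 - 54*0) - 990) - 1*2297 = ((868 + 0) - 990) - 2297 = (868 - 990) - 2297 = -122 - 2297 = -2419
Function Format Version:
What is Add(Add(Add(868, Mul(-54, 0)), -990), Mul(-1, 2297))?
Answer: -2419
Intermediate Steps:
Add(Add(Add(868, Mul(-54, 0)), -990), Mul(-1, 2297)) = Add(Add(Add(868, 0), -990), -2297) = Add(Add(868, -990), -2297) = Add(-122, -2297) = -2419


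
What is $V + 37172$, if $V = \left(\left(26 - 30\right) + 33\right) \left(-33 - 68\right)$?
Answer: $34243$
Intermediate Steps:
$V = -2929$ ($V = \left(-4 + 33\right) \left(-101\right) = 29 \left(-101\right) = -2929$)
$V + 37172 = -2929 + 37172 = 34243$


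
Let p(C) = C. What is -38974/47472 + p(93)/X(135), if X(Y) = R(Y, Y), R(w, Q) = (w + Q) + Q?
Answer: -631643/1068120 ≈ -0.59136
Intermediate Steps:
R(w, Q) = w + 2*Q (R(w, Q) = (Q + w) + Q = w + 2*Q)
X(Y) = 3*Y (X(Y) = Y + 2*Y = 3*Y)
-38974/47472 + p(93)/X(135) = -38974/47472 + 93/((3*135)) = -38974*1/47472 + 93/405 = -19487/23736 + 93*(1/405) = -19487/23736 + 31/135 = -631643/1068120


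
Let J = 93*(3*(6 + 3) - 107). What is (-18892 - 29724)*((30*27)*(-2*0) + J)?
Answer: 361703040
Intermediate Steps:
J = -7440 (J = 93*(3*9 - 107) = 93*(27 - 107) = 93*(-80) = -7440)
(-18892 - 29724)*((30*27)*(-2*0) + J) = (-18892 - 29724)*((30*27)*(-2*0) - 7440) = -48616*(810*0 - 7440) = -48616*(0 - 7440) = -48616*(-7440) = 361703040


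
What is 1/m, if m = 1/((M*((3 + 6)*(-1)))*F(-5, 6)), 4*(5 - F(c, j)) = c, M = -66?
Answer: 7425/2 ≈ 3712.5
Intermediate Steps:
F(c, j) = 5 - c/4
m = 2/7425 (m = 1/((-66*(3 + 6)*(-1))*(5 - ¼*(-5))) = 1/((-594*(-1))*(5 + 5/4)) = 1/(-66*(-9)*(25/4)) = 1/(594*(25/4)) = 1/(7425/2) = 2/7425 ≈ 0.00026936)
1/m = 1/(2/7425) = 7425/2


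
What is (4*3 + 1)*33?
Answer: 429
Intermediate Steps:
(4*3 + 1)*33 = (12 + 1)*33 = 13*33 = 429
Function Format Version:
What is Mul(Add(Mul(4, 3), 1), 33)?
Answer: 429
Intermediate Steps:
Mul(Add(Mul(4, 3), 1), 33) = Mul(Add(12, 1), 33) = Mul(13, 33) = 429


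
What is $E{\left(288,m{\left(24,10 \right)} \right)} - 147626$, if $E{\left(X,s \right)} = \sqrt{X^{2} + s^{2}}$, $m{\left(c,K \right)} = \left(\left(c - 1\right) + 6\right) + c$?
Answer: $-147626 + \sqrt{85753} \approx -1.4733 \cdot 10^{5}$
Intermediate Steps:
$m{\left(c,K \right)} = 5 + 2 c$ ($m{\left(c,K \right)} = \left(\left(c - 1\right) + 6\right) + c = \left(\left(-1 + c\right) + 6\right) + c = \left(5 + c\right) + c = 5 + 2 c$)
$E{\left(288,m{\left(24,10 \right)} \right)} - 147626 = \sqrt{288^{2} + \left(5 + 2 \cdot 24\right)^{2}} - 147626 = \sqrt{82944 + \left(5 + 48\right)^{2}} - 147626 = \sqrt{82944 + 53^{2}} - 147626 = \sqrt{82944 + 2809} - 147626 = \sqrt{85753} - 147626 = -147626 + \sqrt{85753}$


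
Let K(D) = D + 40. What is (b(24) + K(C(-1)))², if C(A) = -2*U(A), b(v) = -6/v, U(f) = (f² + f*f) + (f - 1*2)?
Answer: 27889/16 ≈ 1743.1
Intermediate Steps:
U(f) = -2 + f + 2*f² (U(f) = (f² + f²) + (f - 2) = 2*f² + (-2 + f) = -2 + f + 2*f²)
C(A) = 4 - 4*A² - 2*A (C(A) = -2*(-2 + A + 2*A²) = 4 - 4*A² - 2*A)
K(D) = 40 + D
(b(24) + K(C(-1)))² = (-6/24 + (40 + (4 - 4*(-1)² - 2*(-1))))² = (-6*1/24 + (40 + (4 - 4*1 + 2)))² = (-¼ + (40 + (4 - 4 + 2)))² = (-¼ + (40 + 2))² = (-¼ + 42)² = (167/4)² = 27889/16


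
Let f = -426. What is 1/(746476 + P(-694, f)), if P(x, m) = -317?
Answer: 1/746159 ≈ 1.3402e-6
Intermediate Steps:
1/(746476 + P(-694, f)) = 1/(746476 - 317) = 1/746159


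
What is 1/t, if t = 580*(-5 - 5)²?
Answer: 1/58000 ≈ 1.7241e-5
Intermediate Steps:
t = 58000 (t = 580*(-10)² = 580*100 = 58000)
1/t = 1/58000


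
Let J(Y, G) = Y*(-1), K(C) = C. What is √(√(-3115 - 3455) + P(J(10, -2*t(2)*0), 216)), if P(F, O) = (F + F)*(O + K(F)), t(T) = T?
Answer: √(-4120 + 3*I*√730) ≈ 0.6314 + 64.19*I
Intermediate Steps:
J(Y, G) = -Y
P(F, O) = 2*F*(F + O) (P(F, O) = (F + F)*(O + F) = (2*F)*(F + O) = 2*F*(F + O))
√(√(-3115 - 3455) + P(J(10, -2*t(2)*0), 216)) = √(√(-3115 - 3455) + 2*(-1*10)*(-1*10 + 216)) = √(√(-6570) + 2*(-10)*(-10 + 216)) = √(3*I*√730 + 2*(-10)*206) = √(3*I*√730 - 4120) = √(-4120 + 3*I*√730)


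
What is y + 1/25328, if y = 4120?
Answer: 104351361/25328 ≈ 4120.0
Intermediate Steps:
y + 1/25328 = 4120 + 1/25328 = 104351361/25328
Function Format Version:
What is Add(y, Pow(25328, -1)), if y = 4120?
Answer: Rational(104351361, 25328) ≈ 4120.0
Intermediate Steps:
Add(y, Pow(25328, -1)) = Add(4120, Pow(25328, -1)) = Add(4120, Rational(1, 25328)) = Rational(104351361, 25328)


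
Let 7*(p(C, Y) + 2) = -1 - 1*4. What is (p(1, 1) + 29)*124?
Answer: 22816/7 ≈ 3259.4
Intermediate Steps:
p(C, Y) = -19/7 (p(C, Y) = -2 + (-1 - 1*4)/7 = -2 + (-1 - 4)/7 = -2 + (⅐)*(-5) = -2 - 5/7 = -19/7)
(p(1, 1) + 29)*124 = (-19/7 + 29)*124 = (184/7)*124 = 22816/7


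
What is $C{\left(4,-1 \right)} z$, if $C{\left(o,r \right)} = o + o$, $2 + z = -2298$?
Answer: $-18400$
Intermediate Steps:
$z = -2300$ ($z = -2 - 2298 = -2300$)
$C{\left(o,r \right)} = 2 o$
$C{\left(4,-1 \right)} z = 2 \cdot 4 \left(-2300\right) = 8 \left(-2300\right) = -18400$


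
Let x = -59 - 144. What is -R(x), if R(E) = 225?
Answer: -225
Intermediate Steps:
x = -203
-R(x) = -1*225 = -225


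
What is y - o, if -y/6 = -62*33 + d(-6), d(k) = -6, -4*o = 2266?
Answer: 25757/2 ≈ 12879.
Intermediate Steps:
o = -1133/2 (o = -¼*2266 = -1133/2 ≈ -566.50)
y = 12312 (y = -6*(-62*33 - 6) = -6*(-2046 - 6) = -6*(-2052) = 12312)
y - o = 12312 - 1*(-1133/2) = 12312 + 1133/2 = 25757/2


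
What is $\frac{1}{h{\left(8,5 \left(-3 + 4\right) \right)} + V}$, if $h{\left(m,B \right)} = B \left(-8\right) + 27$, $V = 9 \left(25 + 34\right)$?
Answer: $\frac{1}{518} \approx 0.0019305$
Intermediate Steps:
$V = 531$ ($V = 9 \cdot 59 = 531$)
$h{\left(m,B \right)} = 27 - 8 B$ ($h{\left(m,B \right)} = - 8 B + 27 = 27 - 8 B$)
$\frac{1}{h{\left(8,5 \left(-3 + 4\right) \right)} + V} = \frac{1}{\left(27 - 8 \cdot 5 \left(-3 + 4\right)\right) + 531} = \frac{1}{\left(27 - 8 \cdot 5 \cdot 1\right) + 531} = \frac{1}{\left(27 - 40\right) + 531} = \frac{1}{-13 + 531} = \frac{1}{518}$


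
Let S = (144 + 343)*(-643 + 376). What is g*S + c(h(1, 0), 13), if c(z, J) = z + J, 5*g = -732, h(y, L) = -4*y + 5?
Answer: 95181298/5 ≈ 1.9036e+7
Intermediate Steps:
h(y, L) = 5 - 4*y
g = -732/5 (g = (1/5)*(-732) = -732/5 ≈ -146.40)
S = -130029 (S = 487*(-267) = -130029)
c(z, J) = J + z
g*S + c(h(1, 0), 13) = -732/5*(-130029) + (13 + (5 - 4*1)) = 95181228/5 + (13 + (5 - 4)) = 95181228/5 + (13 + 1) = 95181228/5 + 14 = 95181298/5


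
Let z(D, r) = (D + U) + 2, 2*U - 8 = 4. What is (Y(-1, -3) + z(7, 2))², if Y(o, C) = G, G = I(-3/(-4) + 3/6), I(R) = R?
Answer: 4225/16 ≈ 264.06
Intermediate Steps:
U = 6 (U = 4 + (½)*4 = 4 + 2 = 6)
z(D, r) = 8 + D (z(D, r) = (D + 6) + 2 = (6 + D) + 2 = 8 + D)
G = 5/4 (G = -3/(-4) + 3/6 = -3*(-¼) + 3*(⅙) = ¾ + ½ = 5/4 ≈ 1.2500)
Y(o, C) = 5/4
(Y(-1, -3) + z(7, 2))² = (5/4 + (8 + 7))² = (5/4 + 15)² = (65/4)² = 4225/16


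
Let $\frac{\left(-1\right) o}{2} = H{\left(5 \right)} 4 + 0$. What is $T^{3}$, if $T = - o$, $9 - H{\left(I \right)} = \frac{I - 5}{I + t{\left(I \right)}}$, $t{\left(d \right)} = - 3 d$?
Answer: $373248$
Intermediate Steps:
$H{\left(I \right)} = 9 + \frac{-5 + I}{2 I}$ ($H{\left(I \right)} = 9 - \frac{I - 5}{I - 3 I} = 9 - \frac{-5 + I}{\left(-2\right) I} = 9 - \left(-5 + I\right) \left(- \frac{1}{2 I}\right) = 9 - - \frac{-5 + I}{2 I} = 9 + \frac{-5 + I}{2 I}$)
$o = -72$ ($o = - 2 \left(\frac{-5 + 19 \cdot 5}{2 \cdot 5} \cdot 4 + 0\right) = - 2 \left(\frac{1}{2} \cdot \frac{1}{5} \left(-5 + 95\right) 4 + 0\right) = - 2 \left(\frac{1}{2} \cdot \frac{1}{5} \cdot 90 \cdot 4 + 0\right) = - 2 \left(9 \cdot 4 + 0\right) = - 2 \left(36 + 0\right) = \left(-2\right) 36 = -72$)
$T = 72$ ($T = \left(-1\right) \left(-72\right) = 72$)
$T^{3} = 72^{3} = 373248$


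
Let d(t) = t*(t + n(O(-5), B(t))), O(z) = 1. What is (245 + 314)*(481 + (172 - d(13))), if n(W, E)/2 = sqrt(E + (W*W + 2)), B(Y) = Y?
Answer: 212420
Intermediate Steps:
n(W, E) = 2*sqrt(2 + E + W**2) (n(W, E) = 2*sqrt(E + (W*W + 2)) = 2*sqrt(E + (W**2 + 2)) = 2*sqrt(E + (2 + W**2)) = 2*sqrt(2 + E + W**2))
d(t) = t*(t + 2*sqrt(3 + t)) (d(t) = t*(t + 2*sqrt(2 + t + 1**2)) = t*(t + 2*sqrt(2 + t + 1)) = t*(t + 2*sqrt(3 + t)))
(245 + 314)*(481 + (172 - d(13))) = (245 + 314)*(481 + (172 - 13*(13 + 2*sqrt(3 + 13)))) = 559*(481 + (172 - 13*(13 + 2*sqrt(16)))) = 559*(481 + (172 - 13*(13 + 2*4))) = 559*(481 + (172 - 13*(13 + 8))) = 559*(481 + (172 - 13*21)) = 559*(481 + (172 - 1*273)) = 559*(481 + (172 - 273)) = 559*(481 - 101) = 559*380 = 212420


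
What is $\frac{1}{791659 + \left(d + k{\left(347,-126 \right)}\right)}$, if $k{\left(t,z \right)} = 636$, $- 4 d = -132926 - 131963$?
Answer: $\frac{4}{3434069} \approx 1.1648 \cdot 10^{-6}$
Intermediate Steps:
$d = \frac{264889}{4}$ ($d = - \frac{-132926 - 131963}{4} = \left(- \frac{1}{4}\right) \left(-264889\right) = \frac{264889}{4} \approx 66222.0$)
$\frac{1}{791659 + \left(d + k{\left(347,-126 \right)}\right)} = \frac{1}{791659 + \left(\frac{264889}{4} + 636\right)} = \frac{1}{791659 + \frac{267433}{4}} = \frac{1}{\frac{3434069}{4}} = \frac{4}{3434069}$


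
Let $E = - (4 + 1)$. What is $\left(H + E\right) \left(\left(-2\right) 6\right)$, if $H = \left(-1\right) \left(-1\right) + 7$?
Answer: $-36$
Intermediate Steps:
$E = -5$ ($E = \left(-1\right) 5 = -5$)
$H = 8$ ($H = 1 + 7 = 8$)
$\left(H + E\right) \left(\left(-2\right) 6\right) = \left(8 - 5\right) \left(\left(-2\right) 6\right) = 3 \left(-12\right) = -36$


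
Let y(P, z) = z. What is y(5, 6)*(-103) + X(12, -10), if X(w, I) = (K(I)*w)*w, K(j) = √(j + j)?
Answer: -618 + 288*I*√5 ≈ -618.0 + 643.99*I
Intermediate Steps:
K(j) = √2*√j (K(j) = √(2*j) = √2*√j)
X(w, I) = √2*√I*w² (X(w, I) = ((√2*√I)*w)*w = (w*√2*√I)*w = √2*√I*w²)
y(5, 6)*(-103) + X(12, -10) = 6*(-103) + √2*√(-10)*12² = -618 + √2*(I*√10)*144 = -618 + 288*I*√5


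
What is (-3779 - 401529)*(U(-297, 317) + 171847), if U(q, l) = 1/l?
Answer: -22079355954000/317 ≈ -6.9651e+10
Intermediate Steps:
(-3779 - 401529)*(U(-297, 317) + 171847) = (-3779 - 401529)*(1/317 + 171847) = -405308*(1/317 + 171847) = -405308*54475500/317 = -22079355954000/317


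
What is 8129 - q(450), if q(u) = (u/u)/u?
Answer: 3658049/450 ≈ 8129.0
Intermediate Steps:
q(u) = 1/u
8129 - q(450) = 8129 - 1/450 = 3658049/450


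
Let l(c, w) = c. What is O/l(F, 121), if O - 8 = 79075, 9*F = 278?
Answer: 711747/278 ≈ 2560.2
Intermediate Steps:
F = 278/9 (F = (⅑)*278 = 278/9 ≈ 30.889)
O = 79083 (O = 8 + 79075 = 79083)
O/l(F, 121) = 79083/(278/9) = 79083*(9/278) = 711747/278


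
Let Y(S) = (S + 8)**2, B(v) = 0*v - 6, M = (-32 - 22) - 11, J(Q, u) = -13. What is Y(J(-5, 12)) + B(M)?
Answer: 19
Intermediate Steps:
M = -65 (M = -54 - 11 = -65)
B(v) = -6 (B(v) = 0 - 6 = -6)
Y(S) = (8 + S)**2
Y(J(-5, 12)) + B(M) = (8 - 13)**2 - 6 = (-5)**2 - 6 = 25 - 6 = 19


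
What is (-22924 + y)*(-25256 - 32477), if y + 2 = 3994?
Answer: 1093001156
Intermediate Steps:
y = 3992 (y = -2 + 3994 = 3992)
(-22924 + y)*(-25256 - 32477) = (-22924 + 3992)*(-25256 - 32477) = -18932*(-57733) = 1093001156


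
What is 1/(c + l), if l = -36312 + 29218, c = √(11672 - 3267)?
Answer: -7094/50316431 - 41*√5/50316431 ≈ -0.00014281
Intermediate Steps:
c = 41*√5 (c = √8405 = 41*√5 ≈ 91.679)
l = -7094
1/(c + l) = 1/(41*√5 - 7094) = 1/(-7094 + 41*√5)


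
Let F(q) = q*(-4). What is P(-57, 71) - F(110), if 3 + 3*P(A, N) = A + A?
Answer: 401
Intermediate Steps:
F(q) = -4*q
P(A, N) = -1 + 2*A/3 (P(A, N) = -1 + (A + A)/3 = -1 + (2*A)/3 = -1 + 2*A/3)
P(-57, 71) - F(110) = (-1 + (⅔)*(-57)) - (-4)*110 = (-1 - 38) - 1*(-440) = -39 + 440 = 401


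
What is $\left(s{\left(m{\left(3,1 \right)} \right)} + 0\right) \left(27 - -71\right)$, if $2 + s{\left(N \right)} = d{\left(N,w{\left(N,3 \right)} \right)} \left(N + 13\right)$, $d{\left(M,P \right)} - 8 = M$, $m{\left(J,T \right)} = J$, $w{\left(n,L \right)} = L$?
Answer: $17052$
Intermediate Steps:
$d{\left(M,P \right)} = 8 + M$
$s{\left(N \right)} = -2 + \left(8 + N\right) \left(13 + N\right)$ ($s{\left(N \right)} = -2 + \left(8 + N\right) \left(N + 13\right) = -2 + \left(8 + N\right) \left(13 + N\right)$)
$\left(s{\left(m{\left(3,1 \right)} \right)} + 0\right) \left(27 - -71\right) = \left(\left(102 + 3^{2} + 21 \cdot 3\right) + 0\right) \left(27 - -71\right) = \left(\left(102 + 9 + 63\right) + 0\right) \left(27 + 71\right) = \left(174 + 0\right) 98 = 174 \cdot 98 = 17052$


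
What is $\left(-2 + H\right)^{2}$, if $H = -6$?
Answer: $64$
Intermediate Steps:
$\left(-2 + H\right)^{2} = \left(-2 - 6\right)^{2} = \left(-8\right)^{2} = 64$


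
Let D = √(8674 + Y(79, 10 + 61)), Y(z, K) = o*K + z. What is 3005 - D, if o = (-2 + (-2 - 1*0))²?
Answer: 3005 - √9889 ≈ 2905.6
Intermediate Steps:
o = 16 (o = (-2 + (-2 + 0))² = (-2 - 2)² = (-4)² = 16)
Y(z, K) = z + 16*K (Y(z, K) = 16*K + z = z + 16*K)
D = √9889 (D = √(8674 + (79 + 16*(10 + 61))) = √(8674 + (79 + 16*71)) = √(8674 + (79 + 1136)) = √(8674 + 1215) = √9889 ≈ 99.443)
3005 - D = 3005 - √9889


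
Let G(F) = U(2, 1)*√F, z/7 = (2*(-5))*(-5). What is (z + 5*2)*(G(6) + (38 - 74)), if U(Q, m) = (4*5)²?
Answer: -12960 + 144000*√6 ≈ 3.3977e+5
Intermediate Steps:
z = 350 (z = 7*((2*(-5))*(-5)) = 7*(-10*(-5)) = 7*50 = 350)
U(Q, m) = 400 (U(Q, m) = 20² = 400)
G(F) = 400*√F
(z + 5*2)*(G(6) + (38 - 74)) = (350 + 5*2)*(400*√6 + (38 - 74)) = (350 + 10)*(400*√6 - 36) = 360*(-36 + 400*√6) = -12960 + 144000*√6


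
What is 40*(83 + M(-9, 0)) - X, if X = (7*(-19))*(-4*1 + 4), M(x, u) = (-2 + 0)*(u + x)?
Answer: 4040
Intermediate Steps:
M(x, u) = -2*u - 2*x (M(x, u) = -2*(u + x) = -2*u - 2*x)
X = 0 (X = -133*(-4 + 4) = -133*0 = 0)
40*(83 + M(-9, 0)) - X = 40*(83 + (-2*0 - 2*(-9))) - 1*0 = 40*(83 + (0 + 18)) + 0 = 40*(83 + 18) + 0 = 40*101 + 0 = 4040 + 0 = 4040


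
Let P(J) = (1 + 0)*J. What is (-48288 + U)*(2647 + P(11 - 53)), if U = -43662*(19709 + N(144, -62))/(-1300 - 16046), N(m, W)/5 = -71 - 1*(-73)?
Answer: 1449330825/413 ≈ 3.5093e+6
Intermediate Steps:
N(m, W) = 10 (N(m, W) = 5*(-71 - 1*(-73)) = 5*(-71 + 73) = 5*2 = 10)
P(J) = J (P(J) = 1*J = J)
U = 20499309/413 (U = -43662*(19709 + 10)/(-1300 - 16046) = -43662/((-17346/19719)) = -43662/((-17346*1/19719)) = -43662/(-826/939) = -43662*(-939/826) = 20499309/413 ≈ 49635.)
(-48288 + U)*(2647 + P(11 - 53)) = (-48288 + 20499309/413)*(2647 + (11 - 53)) = 556365*(2647 - 42)/413 = (556365/413)*2605 = 1449330825/413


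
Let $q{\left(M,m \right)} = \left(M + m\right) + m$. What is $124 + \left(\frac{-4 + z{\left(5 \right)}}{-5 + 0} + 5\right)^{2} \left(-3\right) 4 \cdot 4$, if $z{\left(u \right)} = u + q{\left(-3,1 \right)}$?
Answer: $-1076$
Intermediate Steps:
$q{\left(M,m \right)} = M + 2 m$
$z{\left(u \right)} = -1 + u$ ($z{\left(u \right)} = u + \left(-3 + 2 \cdot 1\right) = u + \left(-3 + 2\right) = u - 1 = -1 + u$)
$124 + \left(\frac{-4 + z{\left(5 \right)}}{-5 + 0} + 5\right)^{2} \left(-3\right) 4 \cdot 4 = 124 + \left(\frac{-4 + \left(-1 + 5\right)}{-5 + 0} + 5\right)^{2} \left(-3\right) 4 \cdot 4 = 124 + \left(\frac{-4 + 4}{-5} + 5\right)^{2} \left(\left(-12\right) 4\right) = 124 + \left(0 \left(- \frac{1}{5}\right) + 5\right)^{2} \left(-48\right) = 124 + \left(0 + 5\right)^{2} \left(-48\right) = 124 + 5^{2} \left(-48\right) = 124 + 25 \left(-48\right) = 124 - 1200 = -1076$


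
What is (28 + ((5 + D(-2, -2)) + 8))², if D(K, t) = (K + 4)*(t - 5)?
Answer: 729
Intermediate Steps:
D(K, t) = (-5 + t)*(4 + K) (D(K, t) = (4 + K)*(-5 + t) = (-5 + t)*(4 + K))
(28 + ((5 + D(-2, -2)) + 8))² = (28 + ((5 + (-20 - 5*(-2) + 4*(-2) - 2*(-2))) + 8))² = (28 + ((5 + (-20 + 10 - 8 + 4)) + 8))² = (28 + ((5 - 14) + 8))² = (28 + (-9 + 8))² = (28 - 1)² = 27² = 729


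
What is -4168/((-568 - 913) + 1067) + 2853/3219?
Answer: 2432989/222111 ≈ 10.954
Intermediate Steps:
-4168/((-568 - 913) + 1067) + 2853/3219 = -4168/(-1481 + 1067) + 2853*(1/3219) = -4168/(-414) + 951/1073 = -4168*(-1/414) + 951/1073 = 2084/207 + 951/1073 = 2432989/222111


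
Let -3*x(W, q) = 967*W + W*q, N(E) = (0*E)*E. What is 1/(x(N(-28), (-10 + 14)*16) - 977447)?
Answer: -1/977447 ≈ -1.0231e-6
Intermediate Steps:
N(E) = 0 (N(E) = 0*E = 0)
x(W, q) = -967*W/3 - W*q/3 (x(W, q) = -(967*W + W*q)/3 = -967*W/3 - W*q/3)
1/(x(N(-28), (-10 + 14)*16) - 977447) = 1/(-⅓*0*(967 + (-10 + 14)*16) - 977447) = 1/(-⅓*0*(967 + 4*16) - 977447) = 1/(-⅓*0*(967 + 64) - 977447) = 1/(-⅓*0*1031 - 977447) = 1/(0 - 977447) = 1/(-977447) = -1/977447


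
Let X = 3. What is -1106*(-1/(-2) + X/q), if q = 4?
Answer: -2765/2 ≈ -1382.5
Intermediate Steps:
-1106*(-1/(-2) + X/q) = -1106*(-1/(-2) + 3/4) = -1106*(-1*(-½) + 3*(¼)) = -1106*(½ + ¾) = -1106*5/4 = -2765/2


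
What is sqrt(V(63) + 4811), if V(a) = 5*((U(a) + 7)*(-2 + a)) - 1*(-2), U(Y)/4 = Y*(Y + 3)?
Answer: 6*sqrt(141103) ≈ 2253.8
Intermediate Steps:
U(Y) = 4*Y*(3 + Y) (U(Y) = 4*(Y*(Y + 3)) = 4*(Y*(3 + Y)) = 4*Y*(3 + Y))
V(a) = 2 + 5*(-2 + a)*(7 + 4*a*(3 + a)) (V(a) = 5*((4*a*(3 + a) + 7)*(-2 + a)) - 1*(-2) = 5*((7 + 4*a*(3 + a))*(-2 + a)) + 2 = 5*((-2 + a)*(7 + 4*a*(3 + a))) + 2 = 5*(-2 + a)*(7 + 4*a*(3 + a)) + 2 = 2 + 5*(-2 + a)*(7 + 4*a*(3 + a)))
sqrt(V(63) + 4811) = sqrt((-68 - 85*63 + 20*63**2 + 20*63**3) + 4811) = sqrt((-68 - 5355 + 20*3969 + 20*250047) + 4811) = sqrt((-68 - 5355 + 79380 + 5000940) + 4811) = sqrt(5074897 + 4811) = sqrt(5079708) = 6*sqrt(141103)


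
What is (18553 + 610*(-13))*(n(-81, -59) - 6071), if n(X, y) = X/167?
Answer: -10771063374/167 ≈ -6.4497e+7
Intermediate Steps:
n(X, y) = X/167 (n(X, y) = X*(1/167) = X/167)
(18553 + 610*(-13))*(n(-81, -59) - 6071) = (18553 + 610*(-13))*((1/167)*(-81) - 6071) = (18553 - 7930)*(-81/167 - 6071) = 10623*(-1013938/167) = -10771063374/167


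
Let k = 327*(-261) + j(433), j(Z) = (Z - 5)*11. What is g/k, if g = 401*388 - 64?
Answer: -155524/80639 ≈ -1.9286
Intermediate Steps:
j(Z) = -55 + 11*Z (j(Z) = (-5 + Z)*11 = -55 + 11*Z)
g = 155524 (g = 155588 - 64 = 155524)
k = -80639 (k = 327*(-261) + (-55 + 11*433) = -85347 + (-55 + 4763) = -85347 + 4708 = -80639)
g/k = 155524/(-80639) = 155524*(-1/80639) = -155524/80639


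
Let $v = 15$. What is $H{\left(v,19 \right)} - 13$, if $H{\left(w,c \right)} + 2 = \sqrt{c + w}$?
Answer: $-15 + \sqrt{34} \approx -9.1691$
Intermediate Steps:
$H{\left(w,c \right)} = -2 + \sqrt{c + w}$
$H{\left(v,19 \right)} - 13 = \left(-2 + \sqrt{19 + 15}\right) - 13 = \left(-2 + \sqrt{34}\right) - 13 = -15 + \sqrt{34}$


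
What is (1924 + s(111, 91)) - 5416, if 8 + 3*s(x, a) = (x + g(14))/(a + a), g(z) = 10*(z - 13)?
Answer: -635989/182 ≈ -3494.4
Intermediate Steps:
g(z) = -130 + 10*z (g(z) = 10*(-13 + z) = -130 + 10*z)
s(x, a) = -8/3 + (10 + x)/(6*a) (s(x, a) = -8/3 + ((x + (-130 + 10*14))/(a + a))/3 = -8/3 + ((x + (-130 + 140))/((2*a)))/3 = -8/3 + ((x + 10)*(1/(2*a)))/3 = -8/3 + ((10 + x)*(1/(2*a)))/3 = -8/3 + ((10 + x)/(2*a))/3 = -8/3 + (10 + x)/(6*a))
(1924 + s(111, 91)) - 5416 = (1924 + (⅙)*(10 + 111 - 16*91)/91) - 5416 = (1924 + (⅙)*(1/91)*(10 + 111 - 1456)) - 5416 = (1924 + (⅙)*(1/91)*(-1335)) - 5416 = (1924 - 445/182) - 5416 = 349723/182 - 5416 = -635989/182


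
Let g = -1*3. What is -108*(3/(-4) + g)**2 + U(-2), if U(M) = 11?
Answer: -6031/4 ≈ -1507.8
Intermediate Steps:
g = -3
-108*(3/(-4) + g)**2 + U(-2) = -108*(3/(-4) - 3)**2 + 11 = -108*(3*(-1/4) - 3)**2 + 11 = -108*(-3/4 - 3)**2 + 11 = -108*(-15/4)**2 + 11 = -108*225/16 + 11 = -6075/4 + 11 = -6031/4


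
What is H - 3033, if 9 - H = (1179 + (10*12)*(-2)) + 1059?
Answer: -5022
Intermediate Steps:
H = -1989 (H = 9 - ((1179 + (10*12)*(-2)) + 1059) = 9 - ((1179 + 120*(-2)) + 1059) = 9 - ((1179 - 240) + 1059) = 9 - (939 + 1059) = 9 - 1*1998 = 9 - 1998 = -1989)
H - 3033 = -1989 - 3033 = -5022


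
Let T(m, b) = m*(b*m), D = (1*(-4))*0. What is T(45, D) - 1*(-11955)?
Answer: 11955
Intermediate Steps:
D = 0 (D = -4*0 = 0)
T(m, b) = b*m²
T(45, D) - 1*(-11955) = 0*45² - 1*(-11955) = 0*2025 + 11955 = 0 + 11955 = 11955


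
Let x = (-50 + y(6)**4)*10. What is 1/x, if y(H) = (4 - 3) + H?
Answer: 1/23510 ≈ 4.2535e-5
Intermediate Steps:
y(H) = 1 + H
x = 23510 (x = (-50 + (1 + 6)**4)*10 = (-50 + 7**4)*10 = (-50 + 2401)*10 = 2351*10 = 23510)
1/x = 1/23510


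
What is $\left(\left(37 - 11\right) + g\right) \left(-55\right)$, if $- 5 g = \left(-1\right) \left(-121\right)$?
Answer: $-99$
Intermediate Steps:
$g = - \frac{121}{5}$ ($g = - \frac{\left(-1\right) \left(-121\right)}{5} = \left(- \frac{1}{5}\right) 121 = - \frac{121}{5} \approx -24.2$)
$\left(\left(37 - 11\right) + g\right) \left(-55\right) = \left(\left(37 - 11\right) - \frac{121}{5}\right) \left(-55\right) = \left(26 - \frac{121}{5}\right) \left(-55\right) = \frac{9}{5} \left(-55\right) = -99$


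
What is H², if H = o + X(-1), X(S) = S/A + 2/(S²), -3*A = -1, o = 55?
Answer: 2916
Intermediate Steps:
A = ⅓ (A = -⅓*(-1) = ⅓ ≈ 0.33333)
X(S) = 2/S² + 3*S (X(S) = S/(⅓) + 2/(S²) = S*3 + 2/S² = 3*S + 2/S² = 2/S² + 3*S)
H = 54 (H = 55 + (2/(-1)² + 3*(-1)) = 55 + (2*1 - 3) = 55 + (2 - 3) = 55 - 1 = 54)
H² = 54² = 2916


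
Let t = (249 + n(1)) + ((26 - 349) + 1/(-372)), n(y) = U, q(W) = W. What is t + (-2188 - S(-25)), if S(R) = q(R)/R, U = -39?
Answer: -856345/372 ≈ -2302.0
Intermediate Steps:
n(y) = -39
S(R) = 1 (S(R) = R/R = 1)
t = -42037/372 (t = (249 - 39) + ((26 - 349) + 1/(-372)) = 210 + (-323 - 1/372) = 210 - 120157/372 = -42037/372 ≈ -113.00)
t + (-2188 - S(-25)) = -42037/372 + (-2188 - 1*1) = -42037/372 + (-2188 - 1) = -42037/372 - 2189 = -856345/372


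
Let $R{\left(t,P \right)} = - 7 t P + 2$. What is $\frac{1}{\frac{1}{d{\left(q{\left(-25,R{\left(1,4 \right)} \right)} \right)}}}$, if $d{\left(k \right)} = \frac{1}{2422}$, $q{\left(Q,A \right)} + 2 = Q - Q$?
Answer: $\frac{1}{2422} \approx 0.00041288$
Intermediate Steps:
$R{\left(t,P \right)} = 2 - 7 P t$ ($R{\left(t,P \right)} = - 7 P t + 2 = 2 - 7 P t$)
$q{\left(Q,A \right)} = -2$ ($q{\left(Q,A \right)} = -2 + \left(Q - Q\right) = -2 + 0 = -2$)
$d{\left(k \right)} = \frac{1}{2422}$
$\frac{1}{\frac{1}{d{\left(q{\left(-25,R{\left(1,4 \right)} \right)} \right)}}} = \frac{1}{\frac{1}{\frac{1}{2422}}} = \frac{1}{2422}$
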